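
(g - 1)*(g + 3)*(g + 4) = g^3 + 6*g^2 + 5*g - 12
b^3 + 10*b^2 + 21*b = b*(b + 3)*(b + 7)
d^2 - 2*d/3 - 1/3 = (d - 1)*(d + 1/3)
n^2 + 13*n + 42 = (n + 6)*(n + 7)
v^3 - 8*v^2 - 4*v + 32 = (v - 8)*(v - 2)*(v + 2)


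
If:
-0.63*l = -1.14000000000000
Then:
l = 1.81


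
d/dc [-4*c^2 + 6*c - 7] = 6 - 8*c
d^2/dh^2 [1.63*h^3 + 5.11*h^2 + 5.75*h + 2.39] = 9.78*h + 10.22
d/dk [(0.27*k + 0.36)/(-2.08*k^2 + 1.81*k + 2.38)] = (0.5616*k^2 + 1.4976*k - 0.0089999999999999)/(4.3264*k^4 - 7.5296*k^3 - 6.6247*k^2 + 8.6156*k + 5.6644)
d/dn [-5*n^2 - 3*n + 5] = -10*n - 3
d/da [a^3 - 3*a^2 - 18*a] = 3*a^2 - 6*a - 18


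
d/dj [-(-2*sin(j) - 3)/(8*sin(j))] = -3*cos(j)/(8*sin(j)^2)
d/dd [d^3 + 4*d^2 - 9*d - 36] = 3*d^2 + 8*d - 9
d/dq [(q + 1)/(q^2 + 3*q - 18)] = (q^2 + 3*q - (q + 1)*(2*q + 3) - 18)/(q^2 + 3*q - 18)^2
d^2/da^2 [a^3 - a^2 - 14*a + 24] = 6*a - 2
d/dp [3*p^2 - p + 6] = 6*p - 1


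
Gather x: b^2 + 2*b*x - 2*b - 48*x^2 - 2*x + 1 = b^2 - 2*b - 48*x^2 + x*(2*b - 2) + 1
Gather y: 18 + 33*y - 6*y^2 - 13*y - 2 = -6*y^2 + 20*y + 16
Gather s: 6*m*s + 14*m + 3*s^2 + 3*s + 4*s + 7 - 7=14*m + 3*s^2 + s*(6*m + 7)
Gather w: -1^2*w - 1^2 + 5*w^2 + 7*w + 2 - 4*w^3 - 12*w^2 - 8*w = -4*w^3 - 7*w^2 - 2*w + 1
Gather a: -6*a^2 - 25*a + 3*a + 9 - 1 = -6*a^2 - 22*a + 8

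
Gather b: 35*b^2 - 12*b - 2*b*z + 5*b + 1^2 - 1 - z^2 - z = 35*b^2 + b*(-2*z - 7) - z^2 - z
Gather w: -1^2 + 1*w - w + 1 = 0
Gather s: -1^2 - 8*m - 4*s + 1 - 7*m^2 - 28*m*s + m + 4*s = -7*m^2 - 28*m*s - 7*m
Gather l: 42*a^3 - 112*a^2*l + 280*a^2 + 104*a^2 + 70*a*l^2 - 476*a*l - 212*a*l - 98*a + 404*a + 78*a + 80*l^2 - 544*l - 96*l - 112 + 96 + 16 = 42*a^3 + 384*a^2 + 384*a + l^2*(70*a + 80) + l*(-112*a^2 - 688*a - 640)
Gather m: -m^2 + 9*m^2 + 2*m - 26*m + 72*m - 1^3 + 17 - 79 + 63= 8*m^2 + 48*m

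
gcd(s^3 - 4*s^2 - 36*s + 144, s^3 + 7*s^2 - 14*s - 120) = s^2 + 2*s - 24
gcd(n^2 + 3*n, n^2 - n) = n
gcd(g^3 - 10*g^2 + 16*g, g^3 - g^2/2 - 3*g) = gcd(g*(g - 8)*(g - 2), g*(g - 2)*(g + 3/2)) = g^2 - 2*g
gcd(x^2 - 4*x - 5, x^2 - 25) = x - 5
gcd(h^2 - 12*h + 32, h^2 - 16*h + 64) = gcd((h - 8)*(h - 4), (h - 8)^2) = h - 8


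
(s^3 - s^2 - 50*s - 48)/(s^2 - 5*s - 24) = (s^2 + 7*s + 6)/(s + 3)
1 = 1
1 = 1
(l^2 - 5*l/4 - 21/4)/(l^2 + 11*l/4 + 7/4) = (l - 3)/(l + 1)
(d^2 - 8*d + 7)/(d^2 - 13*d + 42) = (d - 1)/(d - 6)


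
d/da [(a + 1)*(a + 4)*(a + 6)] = 3*a^2 + 22*a + 34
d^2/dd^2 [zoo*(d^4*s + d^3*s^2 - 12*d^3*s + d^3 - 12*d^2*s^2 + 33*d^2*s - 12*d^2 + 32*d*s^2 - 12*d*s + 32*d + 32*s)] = zoo*(d^2*s + d*s^2 + d*s + d + s^2 + s + 1)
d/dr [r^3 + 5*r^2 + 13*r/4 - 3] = 3*r^2 + 10*r + 13/4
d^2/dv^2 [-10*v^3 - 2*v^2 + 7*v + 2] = -60*v - 4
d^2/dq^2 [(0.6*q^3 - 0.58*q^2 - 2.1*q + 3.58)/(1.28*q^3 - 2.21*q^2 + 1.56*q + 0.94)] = (1.494016*q^6 - 27.83232*q^5 + 104.314368*q^4 - 162.976356*q^3 + 176.17206*q^2 - 122.893464*q + 37.432664)/(2.097152*q^9 - 10.862592*q^8 + 26.422656*q^7 - 32.651141*q^6 + 16.24818*q^5 + 8.900346*q^4 - 12.255024*q^3 + 1.004484*q^2 + 4.135248*q + 0.830584)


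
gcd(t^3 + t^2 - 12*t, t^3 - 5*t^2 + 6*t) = t^2 - 3*t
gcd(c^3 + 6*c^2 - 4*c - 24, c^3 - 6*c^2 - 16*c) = c + 2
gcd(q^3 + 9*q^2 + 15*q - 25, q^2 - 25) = q + 5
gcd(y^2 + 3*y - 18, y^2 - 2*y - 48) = y + 6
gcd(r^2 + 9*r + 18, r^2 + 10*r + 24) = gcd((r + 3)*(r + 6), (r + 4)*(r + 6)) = r + 6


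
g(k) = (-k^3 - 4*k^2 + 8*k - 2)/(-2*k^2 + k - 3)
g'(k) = (4*k - 1)*(-k^3 - 4*k^2 + 8*k - 2)/(-2*k^2 + k - 3)^2 + (-3*k^2 - 8*k + 8)/(-2*k^2 + k - 3)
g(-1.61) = 2.15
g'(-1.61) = 0.30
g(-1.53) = 2.17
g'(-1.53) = 0.25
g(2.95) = 2.23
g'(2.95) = 1.01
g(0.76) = -0.39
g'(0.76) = 0.18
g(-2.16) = 1.92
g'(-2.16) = 0.50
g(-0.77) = 2.03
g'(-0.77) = -0.82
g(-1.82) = 2.08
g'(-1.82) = 0.40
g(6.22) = 4.69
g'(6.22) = 0.62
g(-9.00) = -1.90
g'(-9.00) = 0.53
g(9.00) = 6.30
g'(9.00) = 0.55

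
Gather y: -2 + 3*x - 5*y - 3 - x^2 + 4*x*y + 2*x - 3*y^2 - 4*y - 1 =-x^2 + 5*x - 3*y^2 + y*(4*x - 9) - 6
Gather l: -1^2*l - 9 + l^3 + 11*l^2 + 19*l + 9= l^3 + 11*l^2 + 18*l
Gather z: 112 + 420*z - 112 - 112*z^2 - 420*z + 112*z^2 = 0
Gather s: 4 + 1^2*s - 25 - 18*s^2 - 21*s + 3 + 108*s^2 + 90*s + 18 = 90*s^2 + 70*s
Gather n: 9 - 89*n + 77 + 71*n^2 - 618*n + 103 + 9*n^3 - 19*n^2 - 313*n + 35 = 9*n^3 + 52*n^2 - 1020*n + 224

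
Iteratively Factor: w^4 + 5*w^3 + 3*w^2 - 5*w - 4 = (w - 1)*(w^3 + 6*w^2 + 9*w + 4) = (w - 1)*(w + 1)*(w^2 + 5*w + 4) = (w - 1)*(w + 1)*(w + 4)*(w + 1)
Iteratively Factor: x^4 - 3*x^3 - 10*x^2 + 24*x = (x - 2)*(x^3 - x^2 - 12*x) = x*(x - 2)*(x^2 - x - 12) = x*(x - 4)*(x - 2)*(x + 3)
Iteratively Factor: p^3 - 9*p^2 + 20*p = (p - 4)*(p^2 - 5*p) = p*(p - 4)*(p - 5)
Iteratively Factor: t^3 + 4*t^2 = (t)*(t^2 + 4*t) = t*(t + 4)*(t)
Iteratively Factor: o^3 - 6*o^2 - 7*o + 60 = (o + 3)*(o^2 - 9*o + 20) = (o - 4)*(o + 3)*(o - 5)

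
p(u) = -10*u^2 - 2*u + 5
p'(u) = -20*u - 2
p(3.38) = -116.00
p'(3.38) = -69.60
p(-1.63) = -18.31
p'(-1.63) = 30.60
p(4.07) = -168.79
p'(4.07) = -83.40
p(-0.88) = -0.98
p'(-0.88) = 15.60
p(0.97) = -6.35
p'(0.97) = -21.40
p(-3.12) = -86.10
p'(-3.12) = 60.40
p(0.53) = 1.13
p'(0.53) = -12.60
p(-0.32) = 4.62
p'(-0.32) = 4.40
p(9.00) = -823.00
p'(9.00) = -182.00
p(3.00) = -91.00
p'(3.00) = -62.00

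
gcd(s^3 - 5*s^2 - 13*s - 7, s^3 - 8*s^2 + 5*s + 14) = s^2 - 6*s - 7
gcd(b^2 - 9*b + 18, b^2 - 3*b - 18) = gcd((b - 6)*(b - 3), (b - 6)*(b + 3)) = b - 6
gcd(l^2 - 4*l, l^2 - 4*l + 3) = 1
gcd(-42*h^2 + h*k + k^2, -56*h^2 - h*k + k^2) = 7*h + k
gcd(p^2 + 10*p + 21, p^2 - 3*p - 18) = p + 3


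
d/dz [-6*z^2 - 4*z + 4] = -12*z - 4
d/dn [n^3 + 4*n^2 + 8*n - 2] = 3*n^2 + 8*n + 8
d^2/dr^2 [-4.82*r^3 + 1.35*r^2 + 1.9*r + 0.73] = 2.7 - 28.92*r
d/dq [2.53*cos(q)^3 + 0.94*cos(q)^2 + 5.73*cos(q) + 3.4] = (7.59*sin(q)^2 - 1.88*cos(q) - 13.32)*sin(q)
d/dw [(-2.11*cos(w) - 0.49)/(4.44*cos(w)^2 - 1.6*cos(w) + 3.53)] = (-9.3684*cos(w)^2 - 4.3512*cos(w) + 8.2323)*sin(w)/(19.7136*cos(w)^4 - 14.208*cos(w)^3 + 33.9064*cos(w)^2 - 11.296*cos(w) + 12.4609)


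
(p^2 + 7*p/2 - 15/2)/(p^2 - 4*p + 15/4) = 2*(p + 5)/(2*p - 5)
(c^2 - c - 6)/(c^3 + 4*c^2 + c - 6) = (c - 3)/(c^2 + 2*c - 3)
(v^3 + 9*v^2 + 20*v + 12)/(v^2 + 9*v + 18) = (v^2 + 3*v + 2)/(v + 3)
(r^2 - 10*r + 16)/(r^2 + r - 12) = (r^2 - 10*r + 16)/(r^2 + r - 12)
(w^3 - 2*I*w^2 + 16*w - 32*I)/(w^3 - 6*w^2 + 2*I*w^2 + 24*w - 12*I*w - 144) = (w^2 + 2*I*w + 8)/(w^2 + 6*w*(-1 + I) - 36*I)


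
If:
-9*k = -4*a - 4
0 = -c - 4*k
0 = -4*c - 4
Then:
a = -7/16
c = -1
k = 1/4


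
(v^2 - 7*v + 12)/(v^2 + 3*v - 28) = (v - 3)/(v + 7)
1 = 1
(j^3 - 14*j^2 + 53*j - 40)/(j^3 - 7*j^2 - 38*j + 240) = (j - 1)/(j + 6)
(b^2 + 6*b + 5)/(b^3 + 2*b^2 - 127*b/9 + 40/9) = 9*(b + 1)/(9*b^2 - 27*b + 8)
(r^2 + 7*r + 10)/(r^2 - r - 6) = (r + 5)/(r - 3)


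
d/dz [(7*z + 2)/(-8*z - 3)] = -5/(8*z + 3)^2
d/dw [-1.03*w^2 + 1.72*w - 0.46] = 1.72 - 2.06*w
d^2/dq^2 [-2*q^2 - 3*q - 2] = -4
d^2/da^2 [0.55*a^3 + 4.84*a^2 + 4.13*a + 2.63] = 3.3*a + 9.68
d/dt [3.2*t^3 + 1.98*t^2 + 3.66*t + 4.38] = 9.6*t^2 + 3.96*t + 3.66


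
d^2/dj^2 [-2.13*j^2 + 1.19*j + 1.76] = -4.26000000000000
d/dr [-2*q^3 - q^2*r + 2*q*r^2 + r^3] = -q^2 + 4*q*r + 3*r^2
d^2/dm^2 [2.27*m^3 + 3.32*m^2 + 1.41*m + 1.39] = 13.62*m + 6.64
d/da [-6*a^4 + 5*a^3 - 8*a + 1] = -24*a^3 + 15*a^2 - 8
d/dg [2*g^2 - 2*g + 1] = 4*g - 2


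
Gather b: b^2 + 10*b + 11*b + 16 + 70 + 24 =b^2 + 21*b + 110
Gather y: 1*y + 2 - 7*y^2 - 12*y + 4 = -7*y^2 - 11*y + 6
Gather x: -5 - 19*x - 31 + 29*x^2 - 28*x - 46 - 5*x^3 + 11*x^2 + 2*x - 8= -5*x^3 + 40*x^2 - 45*x - 90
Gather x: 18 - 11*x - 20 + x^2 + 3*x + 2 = x^2 - 8*x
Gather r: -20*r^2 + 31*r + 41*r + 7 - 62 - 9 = -20*r^2 + 72*r - 64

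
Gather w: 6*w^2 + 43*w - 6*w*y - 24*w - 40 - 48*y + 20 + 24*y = 6*w^2 + w*(19 - 6*y) - 24*y - 20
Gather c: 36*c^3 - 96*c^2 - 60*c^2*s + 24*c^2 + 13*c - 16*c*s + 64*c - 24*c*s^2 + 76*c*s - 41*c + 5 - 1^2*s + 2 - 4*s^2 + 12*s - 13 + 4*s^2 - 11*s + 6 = 36*c^3 + c^2*(-60*s - 72) + c*(-24*s^2 + 60*s + 36)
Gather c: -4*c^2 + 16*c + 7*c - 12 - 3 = -4*c^2 + 23*c - 15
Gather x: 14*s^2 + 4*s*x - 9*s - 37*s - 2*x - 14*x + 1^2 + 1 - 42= 14*s^2 - 46*s + x*(4*s - 16) - 40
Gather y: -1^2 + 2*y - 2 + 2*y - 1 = 4*y - 4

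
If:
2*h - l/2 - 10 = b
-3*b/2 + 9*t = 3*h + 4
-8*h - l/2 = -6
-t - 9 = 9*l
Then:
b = -5059/639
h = 1033/1278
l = -596/639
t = -43/71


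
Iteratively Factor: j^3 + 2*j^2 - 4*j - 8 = (j - 2)*(j^2 + 4*j + 4) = (j - 2)*(j + 2)*(j + 2)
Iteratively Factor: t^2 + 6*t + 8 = (t + 2)*(t + 4)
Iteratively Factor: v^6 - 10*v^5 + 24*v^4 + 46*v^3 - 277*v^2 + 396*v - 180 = (v - 1)*(v^5 - 9*v^4 + 15*v^3 + 61*v^2 - 216*v + 180) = (v - 1)*(v + 3)*(v^4 - 12*v^3 + 51*v^2 - 92*v + 60) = (v - 3)*(v - 1)*(v + 3)*(v^3 - 9*v^2 + 24*v - 20) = (v - 3)*(v - 2)*(v - 1)*(v + 3)*(v^2 - 7*v + 10) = (v - 5)*(v - 3)*(v - 2)*(v - 1)*(v + 3)*(v - 2)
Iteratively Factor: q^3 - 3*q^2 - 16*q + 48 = (q - 4)*(q^2 + q - 12) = (q - 4)*(q + 4)*(q - 3)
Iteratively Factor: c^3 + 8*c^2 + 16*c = (c)*(c^2 + 8*c + 16) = c*(c + 4)*(c + 4)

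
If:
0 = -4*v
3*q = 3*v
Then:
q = 0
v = 0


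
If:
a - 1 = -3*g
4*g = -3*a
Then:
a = -4/5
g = 3/5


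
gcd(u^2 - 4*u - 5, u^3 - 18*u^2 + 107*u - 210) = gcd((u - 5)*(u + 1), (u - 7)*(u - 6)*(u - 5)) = u - 5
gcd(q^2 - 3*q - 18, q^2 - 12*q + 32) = 1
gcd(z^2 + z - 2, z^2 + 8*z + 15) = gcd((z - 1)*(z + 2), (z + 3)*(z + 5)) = 1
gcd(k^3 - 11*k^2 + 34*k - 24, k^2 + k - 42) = k - 6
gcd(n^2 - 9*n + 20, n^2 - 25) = n - 5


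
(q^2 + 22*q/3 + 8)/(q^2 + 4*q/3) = (q + 6)/q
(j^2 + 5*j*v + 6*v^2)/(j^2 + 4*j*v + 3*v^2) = (j + 2*v)/(j + v)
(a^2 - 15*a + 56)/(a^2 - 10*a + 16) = (a - 7)/(a - 2)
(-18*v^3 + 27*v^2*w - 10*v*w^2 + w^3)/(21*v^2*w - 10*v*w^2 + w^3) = (-6*v^2 + 7*v*w - w^2)/(w*(7*v - w))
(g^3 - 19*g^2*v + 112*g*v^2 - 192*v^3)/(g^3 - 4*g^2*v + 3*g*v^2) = (-g^2 + 16*g*v - 64*v^2)/(g*(-g + v))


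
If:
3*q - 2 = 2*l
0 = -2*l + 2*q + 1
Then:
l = 7/2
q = 3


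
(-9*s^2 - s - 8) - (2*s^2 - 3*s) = -11*s^2 + 2*s - 8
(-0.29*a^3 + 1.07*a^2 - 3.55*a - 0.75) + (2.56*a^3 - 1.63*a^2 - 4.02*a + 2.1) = 2.27*a^3 - 0.56*a^2 - 7.57*a + 1.35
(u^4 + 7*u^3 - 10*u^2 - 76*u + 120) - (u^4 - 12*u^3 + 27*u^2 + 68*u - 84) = 19*u^3 - 37*u^2 - 144*u + 204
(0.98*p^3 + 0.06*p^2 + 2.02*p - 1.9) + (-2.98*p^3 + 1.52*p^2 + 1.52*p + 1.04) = -2.0*p^3 + 1.58*p^2 + 3.54*p - 0.86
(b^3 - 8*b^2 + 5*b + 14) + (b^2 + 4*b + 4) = b^3 - 7*b^2 + 9*b + 18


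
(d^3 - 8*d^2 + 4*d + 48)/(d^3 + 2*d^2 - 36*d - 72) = (d - 4)/(d + 6)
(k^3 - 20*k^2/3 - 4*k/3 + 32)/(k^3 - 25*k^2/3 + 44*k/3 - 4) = (3*k^2 - 2*k - 16)/(3*k^2 - 7*k + 2)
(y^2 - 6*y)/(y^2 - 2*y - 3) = y*(6 - y)/(-y^2 + 2*y + 3)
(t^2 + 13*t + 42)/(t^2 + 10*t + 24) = (t + 7)/(t + 4)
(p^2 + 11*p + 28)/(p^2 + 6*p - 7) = (p + 4)/(p - 1)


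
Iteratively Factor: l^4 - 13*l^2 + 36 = (l - 3)*(l^3 + 3*l^2 - 4*l - 12) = (l - 3)*(l - 2)*(l^2 + 5*l + 6) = (l - 3)*(l - 2)*(l + 2)*(l + 3)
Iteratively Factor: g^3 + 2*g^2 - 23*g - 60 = (g - 5)*(g^2 + 7*g + 12) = (g - 5)*(g + 4)*(g + 3)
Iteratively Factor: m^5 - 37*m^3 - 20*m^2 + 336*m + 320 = (m + 4)*(m^4 - 4*m^3 - 21*m^2 + 64*m + 80) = (m + 1)*(m + 4)*(m^3 - 5*m^2 - 16*m + 80) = (m - 5)*(m + 1)*(m + 4)*(m^2 - 16) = (m - 5)*(m + 1)*(m + 4)^2*(m - 4)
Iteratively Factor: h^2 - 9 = (h - 3)*(h + 3)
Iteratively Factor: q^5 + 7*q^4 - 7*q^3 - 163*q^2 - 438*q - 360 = (q + 3)*(q^4 + 4*q^3 - 19*q^2 - 106*q - 120) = (q + 3)^2*(q^3 + q^2 - 22*q - 40) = (q + 2)*(q + 3)^2*(q^2 - q - 20) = (q - 5)*(q + 2)*(q + 3)^2*(q + 4)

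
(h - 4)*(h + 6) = h^2 + 2*h - 24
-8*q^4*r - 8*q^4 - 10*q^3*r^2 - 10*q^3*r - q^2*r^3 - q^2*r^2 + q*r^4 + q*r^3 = (-4*q + r)*(q + r)*(2*q + r)*(q*r + q)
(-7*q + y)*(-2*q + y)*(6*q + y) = 84*q^3 - 40*q^2*y - 3*q*y^2 + y^3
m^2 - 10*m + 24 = (m - 6)*(m - 4)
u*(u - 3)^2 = u^3 - 6*u^2 + 9*u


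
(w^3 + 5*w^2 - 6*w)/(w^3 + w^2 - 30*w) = (w - 1)/(w - 5)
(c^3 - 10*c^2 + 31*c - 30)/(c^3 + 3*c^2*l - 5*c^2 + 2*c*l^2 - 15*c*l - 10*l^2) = (c^2 - 5*c + 6)/(c^2 + 3*c*l + 2*l^2)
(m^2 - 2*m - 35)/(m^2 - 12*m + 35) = (m + 5)/(m - 5)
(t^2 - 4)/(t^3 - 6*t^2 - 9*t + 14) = (t - 2)/(t^2 - 8*t + 7)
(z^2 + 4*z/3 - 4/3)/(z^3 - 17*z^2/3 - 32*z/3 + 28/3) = 1/(z - 7)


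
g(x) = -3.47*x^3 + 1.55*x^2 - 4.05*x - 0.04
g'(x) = -10.41*x^2 + 3.1*x - 4.05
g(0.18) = -0.74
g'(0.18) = -3.83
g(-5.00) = 492.71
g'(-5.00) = -279.80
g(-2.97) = 116.57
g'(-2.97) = -105.08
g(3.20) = -110.83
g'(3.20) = -100.73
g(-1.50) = 21.23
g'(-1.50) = -32.12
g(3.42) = -134.57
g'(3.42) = -115.21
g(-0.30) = 1.41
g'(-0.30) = -5.92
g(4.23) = -252.07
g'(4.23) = -177.20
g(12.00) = -5821.60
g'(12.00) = -1465.89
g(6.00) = -718.06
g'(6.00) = -360.21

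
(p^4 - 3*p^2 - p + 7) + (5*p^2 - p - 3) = p^4 + 2*p^2 - 2*p + 4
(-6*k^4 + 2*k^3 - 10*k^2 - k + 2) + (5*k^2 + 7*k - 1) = -6*k^4 + 2*k^3 - 5*k^2 + 6*k + 1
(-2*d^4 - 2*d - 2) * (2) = -4*d^4 - 4*d - 4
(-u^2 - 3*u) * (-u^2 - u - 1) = u^4 + 4*u^3 + 4*u^2 + 3*u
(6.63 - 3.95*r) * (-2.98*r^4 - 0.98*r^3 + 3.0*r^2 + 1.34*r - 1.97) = 11.771*r^5 - 15.8864*r^4 - 18.3474*r^3 + 14.597*r^2 + 16.6657*r - 13.0611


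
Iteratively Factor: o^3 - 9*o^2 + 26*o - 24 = (o - 2)*(o^2 - 7*o + 12) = (o - 3)*(o - 2)*(o - 4)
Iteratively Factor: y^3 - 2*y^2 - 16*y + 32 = (y - 4)*(y^2 + 2*y - 8) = (y - 4)*(y + 4)*(y - 2)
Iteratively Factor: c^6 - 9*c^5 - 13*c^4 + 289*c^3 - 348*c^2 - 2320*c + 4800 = (c - 3)*(c^5 - 6*c^4 - 31*c^3 + 196*c^2 + 240*c - 1600) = (c - 5)*(c - 3)*(c^4 - c^3 - 36*c^2 + 16*c + 320) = (c - 5)^2*(c - 3)*(c^3 + 4*c^2 - 16*c - 64) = (c - 5)^2*(c - 3)*(c + 4)*(c^2 - 16) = (c - 5)^2*(c - 4)*(c - 3)*(c + 4)*(c + 4)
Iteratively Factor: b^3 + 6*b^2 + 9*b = (b)*(b^2 + 6*b + 9) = b*(b + 3)*(b + 3)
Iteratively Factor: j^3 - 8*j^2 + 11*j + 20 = (j + 1)*(j^2 - 9*j + 20) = (j - 5)*(j + 1)*(j - 4)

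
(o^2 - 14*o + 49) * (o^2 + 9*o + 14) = o^4 - 5*o^3 - 63*o^2 + 245*o + 686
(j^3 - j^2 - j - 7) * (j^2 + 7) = j^5 - j^4 + 6*j^3 - 14*j^2 - 7*j - 49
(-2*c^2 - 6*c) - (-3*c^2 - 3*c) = c^2 - 3*c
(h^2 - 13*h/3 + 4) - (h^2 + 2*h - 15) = 19 - 19*h/3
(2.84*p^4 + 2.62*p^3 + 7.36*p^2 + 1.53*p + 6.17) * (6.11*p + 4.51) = 17.3524*p^5 + 28.8166*p^4 + 56.7858*p^3 + 42.5419*p^2 + 44.599*p + 27.8267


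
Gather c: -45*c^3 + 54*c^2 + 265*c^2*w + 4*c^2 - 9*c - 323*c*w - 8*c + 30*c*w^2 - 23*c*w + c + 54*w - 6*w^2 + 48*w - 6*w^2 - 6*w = -45*c^3 + c^2*(265*w + 58) + c*(30*w^2 - 346*w - 16) - 12*w^2 + 96*w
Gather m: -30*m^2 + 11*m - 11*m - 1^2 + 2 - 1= -30*m^2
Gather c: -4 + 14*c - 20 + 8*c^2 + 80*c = 8*c^2 + 94*c - 24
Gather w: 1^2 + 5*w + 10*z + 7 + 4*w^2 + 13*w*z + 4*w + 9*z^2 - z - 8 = 4*w^2 + w*(13*z + 9) + 9*z^2 + 9*z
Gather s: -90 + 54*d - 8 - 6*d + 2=48*d - 96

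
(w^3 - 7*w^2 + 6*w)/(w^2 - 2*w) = (w^2 - 7*w + 6)/(w - 2)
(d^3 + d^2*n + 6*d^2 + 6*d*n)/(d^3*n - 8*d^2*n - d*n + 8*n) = d*(d^2 + d*n + 6*d + 6*n)/(n*(d^3 - 8*d^2 - d + 8))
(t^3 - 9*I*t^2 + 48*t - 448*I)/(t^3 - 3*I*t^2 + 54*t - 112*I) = (t - 8*I)/(t - 2*I)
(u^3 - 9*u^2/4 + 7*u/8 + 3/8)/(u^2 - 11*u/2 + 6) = (4*u^2 - 3*u - 1)/(4*(u - 4))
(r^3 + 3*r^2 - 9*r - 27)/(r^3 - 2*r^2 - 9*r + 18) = (r + 3)/(r - 2)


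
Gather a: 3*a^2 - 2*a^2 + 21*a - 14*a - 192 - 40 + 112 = a^2 + 7*a - 120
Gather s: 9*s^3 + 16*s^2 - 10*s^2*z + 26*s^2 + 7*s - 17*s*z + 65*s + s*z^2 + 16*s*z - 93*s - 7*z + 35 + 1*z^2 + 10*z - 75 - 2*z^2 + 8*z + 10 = 9*s^3 + s^2*(42 - 10*z) + s*(z^2 - z - 21) - z^2 + 11*z - 30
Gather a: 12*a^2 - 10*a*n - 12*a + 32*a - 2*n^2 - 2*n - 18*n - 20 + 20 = 12*a^2 + a*(20 - 10*n) - 2*n^2 - 20*n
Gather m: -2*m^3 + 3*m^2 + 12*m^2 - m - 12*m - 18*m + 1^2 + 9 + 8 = -2*m^3 + 15*m^2 - 31*m + 18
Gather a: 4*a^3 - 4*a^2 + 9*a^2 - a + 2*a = 4*a^3 + 5*a^2 + a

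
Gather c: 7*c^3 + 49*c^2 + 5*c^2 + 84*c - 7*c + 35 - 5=7*c^3 + 54*c^2 + 77*c + 30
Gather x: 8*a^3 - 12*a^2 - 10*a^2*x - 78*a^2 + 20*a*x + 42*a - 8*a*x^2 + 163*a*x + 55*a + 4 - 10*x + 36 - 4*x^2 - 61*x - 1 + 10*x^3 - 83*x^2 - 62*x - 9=8*a^3 - 90*a^2 + 97*a + 10*x^3 + x^2*(-8*a - 87) + x*(-10*a^2 + 183*a - 133) + 30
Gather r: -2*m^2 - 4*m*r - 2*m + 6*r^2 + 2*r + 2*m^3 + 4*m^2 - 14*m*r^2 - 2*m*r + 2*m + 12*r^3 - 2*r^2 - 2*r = 2*m^3 + 2*m^2 - 6*m*r + 12*r^3 + r^2*(4 - 14*m)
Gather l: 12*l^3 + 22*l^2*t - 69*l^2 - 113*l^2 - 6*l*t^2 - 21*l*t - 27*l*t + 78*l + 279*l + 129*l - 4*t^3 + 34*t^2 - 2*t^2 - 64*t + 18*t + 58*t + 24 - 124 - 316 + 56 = 12*l^3 + l^2*(22*t - 182) + l*(-6*t^2 - 48*t + 486) - 4*t^3 + 32*t^2 + 12*t - 360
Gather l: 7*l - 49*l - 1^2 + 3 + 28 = 30 - 42*l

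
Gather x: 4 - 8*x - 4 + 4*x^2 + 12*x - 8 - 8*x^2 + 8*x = -4*x^2 + 12*x - 8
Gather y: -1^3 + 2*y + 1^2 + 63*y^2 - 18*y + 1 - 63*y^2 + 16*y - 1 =0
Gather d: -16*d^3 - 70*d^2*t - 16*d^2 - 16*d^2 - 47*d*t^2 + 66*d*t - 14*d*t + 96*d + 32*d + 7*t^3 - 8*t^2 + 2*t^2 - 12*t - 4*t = -16*d^3 + d^2*(-70*t - 32) + d*(-47*t^2 + 52*t + 128) + 7*t^3 - 6*t^2 - 16*t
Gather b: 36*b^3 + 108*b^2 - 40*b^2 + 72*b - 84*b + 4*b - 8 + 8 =36*b^3 + 68*b^2 - 8*b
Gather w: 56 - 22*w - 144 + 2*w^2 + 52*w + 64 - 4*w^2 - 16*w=-2*w^2 + 14*w - 24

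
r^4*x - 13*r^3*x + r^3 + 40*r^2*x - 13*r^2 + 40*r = r*(r - 8)*(r - 5)*(r*x + 1)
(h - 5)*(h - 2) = h^2 - 7*h + 10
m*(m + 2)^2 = m^3 + 4*m^2 + 4*m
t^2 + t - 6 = (t - 2)*(t + 3)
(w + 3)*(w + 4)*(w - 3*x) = w^3 - 3*w^2*x + 7*w^2 - 21*w*x + 12*w - 36*x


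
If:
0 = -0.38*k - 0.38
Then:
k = -1.00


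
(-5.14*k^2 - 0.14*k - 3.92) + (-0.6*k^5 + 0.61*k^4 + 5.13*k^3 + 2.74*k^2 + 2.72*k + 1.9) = -0.6*k^5 + 0.61*k^4 + 5.13*k^3 - 2.4*k^2 + 2.58*k - 2.02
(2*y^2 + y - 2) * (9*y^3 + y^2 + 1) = 18*y^5 + 11*y^4 - 17*y^3 + y - 2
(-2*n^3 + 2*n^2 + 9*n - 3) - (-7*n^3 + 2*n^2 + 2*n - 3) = 5*n^3 + 7*n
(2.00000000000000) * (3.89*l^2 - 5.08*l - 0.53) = 7.78*l^2 - 10.16*l - 1.06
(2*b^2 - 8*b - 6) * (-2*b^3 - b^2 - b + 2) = -4*b^5 + 14*b^4 + 18*b^3 + 18*b^2 - 10*b - 12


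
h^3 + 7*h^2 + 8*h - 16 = (h - 1)*(h + 4)^2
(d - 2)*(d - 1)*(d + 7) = d^3 + 4*d^2 - 19*d + 14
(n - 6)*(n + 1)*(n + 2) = n^3 - 3*n^2 - 16*n - 12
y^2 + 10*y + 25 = (y + 5)^2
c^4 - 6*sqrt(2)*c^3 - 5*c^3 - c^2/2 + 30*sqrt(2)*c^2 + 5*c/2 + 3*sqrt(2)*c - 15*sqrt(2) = (c - 5)*(c - 6*sqrt(2))*(c - sqrt(2)/2)*(c + sqrt(2)/2)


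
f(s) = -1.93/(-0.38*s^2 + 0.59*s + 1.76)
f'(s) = -1.93*(0.76*s - 0.59)/(-0.38*s^2 + 0.59*s + 1.76)^2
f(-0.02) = -1.10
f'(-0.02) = 0.38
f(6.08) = 0.22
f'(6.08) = -0.10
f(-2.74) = 0.71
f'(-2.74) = 0.70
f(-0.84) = -1.94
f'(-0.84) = 2.39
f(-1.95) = 2.31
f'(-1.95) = 5.73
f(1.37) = -1.04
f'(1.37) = -0.25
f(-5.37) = 0.16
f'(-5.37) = 0.06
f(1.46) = -1.07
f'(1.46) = -0.31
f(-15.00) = 0.02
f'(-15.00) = 0.00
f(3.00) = -17.55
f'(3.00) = -269.56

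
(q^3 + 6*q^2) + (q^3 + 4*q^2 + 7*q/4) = 2*q^3 + 10*q^2 + 7*q/4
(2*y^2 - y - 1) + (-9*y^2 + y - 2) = -7*y^2 - 3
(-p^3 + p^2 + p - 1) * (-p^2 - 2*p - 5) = p^5 + p^4 + 2*p^3 - 6*p^2 - 3*p + 5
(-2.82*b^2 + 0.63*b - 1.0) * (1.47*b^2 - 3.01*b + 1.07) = -4.1454*b^4 + 9.4143*b^3 - 6.3837*b^2 + 3.6841*b - 1.07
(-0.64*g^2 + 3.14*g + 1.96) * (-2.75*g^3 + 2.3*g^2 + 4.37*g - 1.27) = 1.76*g^5 - 10.107*g^4 - 0.9648*g^3 + 19.0426*g^2 + 4.5774*g - 2.4892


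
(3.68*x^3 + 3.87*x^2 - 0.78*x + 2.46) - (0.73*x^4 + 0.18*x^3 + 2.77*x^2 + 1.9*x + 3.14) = -0.73*x^4 + 3.5*x^3 + 1.1*x^2 - 2.68*x - 0.68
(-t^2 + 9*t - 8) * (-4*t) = 4*t^3 - 36*t^2 + 32*t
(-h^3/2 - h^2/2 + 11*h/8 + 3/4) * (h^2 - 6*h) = -h^5/2 + 5*h^4/2 + 35*h^3/8 - 15*h^2/2 - 9*h/2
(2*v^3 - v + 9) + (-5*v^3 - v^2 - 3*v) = -3*v^3 - v^2 - 4*v + 9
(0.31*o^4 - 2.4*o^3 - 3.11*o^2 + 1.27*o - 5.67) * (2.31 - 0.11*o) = -0.0341*o^5 + 0.9801*o^4 - 5.2019*o^3 - 7.3238*o^2 + 3.5574*o - 13.0977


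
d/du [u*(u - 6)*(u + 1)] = 3*u^2 - 10*u - 6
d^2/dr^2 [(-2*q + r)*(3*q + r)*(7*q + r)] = 16*q + 6*r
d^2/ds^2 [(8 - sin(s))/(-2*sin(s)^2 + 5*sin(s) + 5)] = (4*sin(s)^5 - 118*sin(s)^4 + 292*sin(s)^3 - 353*sin(s)^2 - 315*sin(s) + 610)/(5*sin(s) + cos(2*s) + 4)^3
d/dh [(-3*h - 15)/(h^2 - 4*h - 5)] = 3*(-h^2 + 4*h + 2*(h - 2)*(h + 5) + 5)/(-h^2 + 4*h + 5)^2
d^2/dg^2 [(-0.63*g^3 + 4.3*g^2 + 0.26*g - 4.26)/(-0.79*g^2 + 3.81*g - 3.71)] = (-1.4210854715202e-14*g^4 - 11.6123199999999*g^3 + 38.1385379999999*g^2 - 20.332542*g - 27.015608)/(0.493039*g^6 - 7.133463*g^5 + 41.34939*g^4 - 122.306715*g^3 + 194.18511*g^2 - 157.323663*g + 51.064811)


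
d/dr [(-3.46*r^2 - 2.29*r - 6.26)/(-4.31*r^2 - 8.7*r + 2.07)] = (20.2321*r^2 - 68.2856*r - 59.2023)/(18.5761*r^4 + 74.994*r^3 + 57.8466*r^2 - 36.018*r + 4.2849)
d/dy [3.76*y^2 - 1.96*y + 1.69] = 7.52*y - 1.96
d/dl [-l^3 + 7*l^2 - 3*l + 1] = -3*l^2 + 14*l - 3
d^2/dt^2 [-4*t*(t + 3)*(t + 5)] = -24*t - 64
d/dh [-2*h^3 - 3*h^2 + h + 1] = -6*h^2 - 6*h + 1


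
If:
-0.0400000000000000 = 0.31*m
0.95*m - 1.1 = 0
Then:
No Solution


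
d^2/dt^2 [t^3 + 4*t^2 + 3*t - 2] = 6*t + 8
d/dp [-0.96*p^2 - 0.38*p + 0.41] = -1.92*p - 0.38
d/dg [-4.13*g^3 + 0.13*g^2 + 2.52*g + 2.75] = -12.39*g^2 + 0.26*g + 2.52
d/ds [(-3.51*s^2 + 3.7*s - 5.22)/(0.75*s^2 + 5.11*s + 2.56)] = (-20.7111*s^2 - 10.1412*s + 36.1462)/(0.5625*s^4 + 7.665*s^3 + 29.9521*s^2 + 26.1632*s + 6.5536)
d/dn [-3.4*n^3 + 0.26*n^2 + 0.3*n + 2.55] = -10.2*n^2 + 0.52*n + 0.3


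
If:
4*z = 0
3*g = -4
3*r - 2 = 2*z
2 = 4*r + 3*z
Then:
No Solution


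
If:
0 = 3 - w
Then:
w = 3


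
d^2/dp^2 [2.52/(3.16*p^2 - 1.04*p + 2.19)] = (-50.327424*p^2 + 16.563456*p + 2.52*(6.32*p - 1.04)*(12.64*p - 2.08) - 34.878816)/(3.16*p^2 - 1.04*p + 2.19)^3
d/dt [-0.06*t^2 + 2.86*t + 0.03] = 2.86 - 0.12*t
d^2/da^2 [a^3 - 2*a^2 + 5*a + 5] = 6*a - 4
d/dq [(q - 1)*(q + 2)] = 2*q + 1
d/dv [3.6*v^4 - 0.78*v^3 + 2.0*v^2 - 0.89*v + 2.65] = 14.4*v^3 - 2.34*v^2 + 4.0*v - 0.89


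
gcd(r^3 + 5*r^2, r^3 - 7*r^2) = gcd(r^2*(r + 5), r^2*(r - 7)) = r^2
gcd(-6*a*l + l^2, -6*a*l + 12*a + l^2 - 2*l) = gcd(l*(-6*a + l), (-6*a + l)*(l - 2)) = 6*a - l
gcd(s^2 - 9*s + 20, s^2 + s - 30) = s - 5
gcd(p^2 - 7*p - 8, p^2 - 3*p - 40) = p - 8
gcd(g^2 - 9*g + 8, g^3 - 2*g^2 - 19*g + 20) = g - 1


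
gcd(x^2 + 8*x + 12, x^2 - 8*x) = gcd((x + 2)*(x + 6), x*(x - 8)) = 1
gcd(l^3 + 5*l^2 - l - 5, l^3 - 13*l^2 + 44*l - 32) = l - 1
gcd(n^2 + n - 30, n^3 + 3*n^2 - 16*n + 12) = n + 6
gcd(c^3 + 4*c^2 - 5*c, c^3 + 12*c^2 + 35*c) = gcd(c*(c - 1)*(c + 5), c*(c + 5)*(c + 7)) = c^2 + 5*c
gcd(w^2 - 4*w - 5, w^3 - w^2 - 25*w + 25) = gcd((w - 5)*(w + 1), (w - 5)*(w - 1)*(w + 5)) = w - 5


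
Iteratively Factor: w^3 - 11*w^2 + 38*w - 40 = (w - 4)*(w^2 - 7*w + 10) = (w - 4)*(w - 2)*(w - 5)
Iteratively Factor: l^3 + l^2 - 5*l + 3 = (l + 3)*(l^2 - 2*l + 1) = (l - 1)*(l + 3)*(l - 1)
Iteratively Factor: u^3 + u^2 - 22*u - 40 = (u + 2)*(u^2 - u - 20) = (u - 5)*(u + 2)*(u + 4)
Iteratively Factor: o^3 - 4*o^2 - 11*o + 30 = (o + 3)*(o^2 - 7*o + 10) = (o - 5)*(o + 3)*(o - 2)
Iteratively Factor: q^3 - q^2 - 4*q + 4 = (q + 2)*(q^2 - 3*q + 2) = (q - 1)*(q + 2)*(q - 2)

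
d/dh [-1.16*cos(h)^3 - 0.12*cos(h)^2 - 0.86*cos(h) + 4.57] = (3.48*cos(h)^2 + 0.24*cos(h) + 0.86)*sin(h)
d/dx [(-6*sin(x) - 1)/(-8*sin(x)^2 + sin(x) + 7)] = (-16*sin(x) + 24*cos(2*x) - 65)*cos(x)/(-8*sin(x)^2 + sin(x) + 7)^2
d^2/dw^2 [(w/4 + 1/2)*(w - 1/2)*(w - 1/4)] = 3*w/2 + 5/8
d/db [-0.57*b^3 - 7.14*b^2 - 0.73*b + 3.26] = -1.71*b^2 - 14.28*b - 0.73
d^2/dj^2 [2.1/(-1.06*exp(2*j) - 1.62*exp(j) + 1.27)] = (-2.1*(2.12*exp(j) + 1.62)*(4.24*exp(j) + 3.24)*exp(j) + (8.904*exp(j) + 3.402)*(1.06*exp(2*j) + 1.62*exp(j) - 1.27))*exp(j)/(1.06*exp(2*j) + 1.62*exp(j) - 1.27)^3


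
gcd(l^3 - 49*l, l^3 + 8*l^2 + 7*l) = l^2 + 7*l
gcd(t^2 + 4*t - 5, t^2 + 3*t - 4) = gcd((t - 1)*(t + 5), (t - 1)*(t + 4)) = t - 1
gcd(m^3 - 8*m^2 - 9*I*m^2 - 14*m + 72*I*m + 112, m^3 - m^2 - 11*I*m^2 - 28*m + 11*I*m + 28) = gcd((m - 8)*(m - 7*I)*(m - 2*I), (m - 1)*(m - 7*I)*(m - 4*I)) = m - 7*I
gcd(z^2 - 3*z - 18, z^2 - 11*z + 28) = 1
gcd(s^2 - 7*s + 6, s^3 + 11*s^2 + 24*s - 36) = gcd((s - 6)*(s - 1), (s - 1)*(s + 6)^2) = s - 1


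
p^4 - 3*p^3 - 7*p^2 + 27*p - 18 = (p - 3)*(p - 2)*(p - 1)*(p + 3)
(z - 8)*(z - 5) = z^2 - 13*z + 40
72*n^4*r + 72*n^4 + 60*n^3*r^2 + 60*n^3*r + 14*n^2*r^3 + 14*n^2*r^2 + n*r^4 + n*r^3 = (2*n + r)*(6*n + r)^2*(n*r + n)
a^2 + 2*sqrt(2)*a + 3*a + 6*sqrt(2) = (a + 3)*(a + 2*sqrt(2))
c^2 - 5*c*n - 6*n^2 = (c - 6*n)*(c + n)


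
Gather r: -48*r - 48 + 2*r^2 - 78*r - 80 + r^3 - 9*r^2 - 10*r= r^3 - 7*r^2 - 136*r - 128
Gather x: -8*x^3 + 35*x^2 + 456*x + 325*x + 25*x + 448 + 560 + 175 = -8*x^3 + 35*x^2 + 806*x + 1183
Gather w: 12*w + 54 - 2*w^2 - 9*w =-2*w^2 + 3*w + 54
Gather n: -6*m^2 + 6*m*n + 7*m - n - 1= -6*m^2 + 7*m + n*(6*m - 1) - 1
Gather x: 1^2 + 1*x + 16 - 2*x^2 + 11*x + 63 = -2*x^2 + 12*x + 80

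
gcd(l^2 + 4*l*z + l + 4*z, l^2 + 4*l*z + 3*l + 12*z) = l + 4*z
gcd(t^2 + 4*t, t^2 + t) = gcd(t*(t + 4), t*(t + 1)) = t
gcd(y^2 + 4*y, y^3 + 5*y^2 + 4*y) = y^2 + 4*y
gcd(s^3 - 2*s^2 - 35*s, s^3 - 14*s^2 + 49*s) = s^2 - 7*s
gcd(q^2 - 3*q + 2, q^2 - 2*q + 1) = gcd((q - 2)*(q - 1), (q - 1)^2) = q - 1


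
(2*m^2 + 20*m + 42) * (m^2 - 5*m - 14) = 2*m^4 + 10*m^3 - 86*m^2 - 490*m - 588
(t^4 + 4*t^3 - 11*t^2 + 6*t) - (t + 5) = t^4 + 4*t^3 - 11*t^2 + 5*t - 5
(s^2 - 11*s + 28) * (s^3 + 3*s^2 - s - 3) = s^5 - 8*s^4 - 6*s^3 + 92*s^2 + 5*s - 84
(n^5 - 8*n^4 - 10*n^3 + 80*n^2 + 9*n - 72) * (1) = n^5 - 8*n^4 - 10*n^3 + 80*n^2 + 9*n - 72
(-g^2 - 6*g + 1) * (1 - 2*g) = 2*g^3 + 11*g^2 - 8*g + 1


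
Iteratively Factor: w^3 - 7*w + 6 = (w - 2)*(w^2 + 2*w - 3) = (w - 2)*(w + 3)*(w - 1)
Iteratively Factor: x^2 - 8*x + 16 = (x - 4)*(x - 4)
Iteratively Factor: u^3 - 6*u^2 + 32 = (u - 4)*(u^2 - 2*u - 8) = (u - 4)*(u + 2)*(u - 4)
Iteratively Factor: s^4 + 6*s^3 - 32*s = (s)*(s^3 + 6*s^2 - 32) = s*(s + 4)*(s^2 + 2*s - 8) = s*(s - 2)*(s + 4)*(s + 4)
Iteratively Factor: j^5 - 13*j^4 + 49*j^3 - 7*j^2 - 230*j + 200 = (j - 4)*(j^4 - 9*j^3 + 13*j^2 + 45*j - 50) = (j - 4)*(j + 2)*(j^3 - 11*j^2 + 35*j - 25) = (j - 4)*(j - 1)*(j + 2)*(j^2 - 10*j + 25) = (j - 5)*(j - 4)*(j - 1)*(j + 2)*(j - 5)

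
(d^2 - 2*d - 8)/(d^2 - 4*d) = (d + 2)/d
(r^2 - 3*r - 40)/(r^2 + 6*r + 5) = (r - 8)/(r + 1)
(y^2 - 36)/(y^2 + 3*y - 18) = (y - 6)/(y - 3)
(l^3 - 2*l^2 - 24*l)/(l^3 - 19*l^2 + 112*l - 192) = l*(l^2 - 2*l - 24)/(l^3 - 19*l^2 + 112*l - 192)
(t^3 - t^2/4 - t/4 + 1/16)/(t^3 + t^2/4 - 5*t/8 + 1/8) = (t + 1/2)/(t + 1)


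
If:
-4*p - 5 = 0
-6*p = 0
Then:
No Solution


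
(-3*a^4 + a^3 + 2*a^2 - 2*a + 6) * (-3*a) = 9*a^5 - 3*a^4 - 6*a^3 + 6*a^2 - 18*a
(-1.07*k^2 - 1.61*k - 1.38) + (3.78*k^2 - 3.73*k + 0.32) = 2.71*k^2 - 5.34*k - 1.06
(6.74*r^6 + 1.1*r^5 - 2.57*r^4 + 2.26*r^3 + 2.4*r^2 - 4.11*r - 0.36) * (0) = 0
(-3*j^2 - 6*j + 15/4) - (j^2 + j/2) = -4*j^2 - 13*j/2 + 15/4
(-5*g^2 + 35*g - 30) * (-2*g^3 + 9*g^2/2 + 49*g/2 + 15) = 10*g^5 - 185*g^4/2 + 95*g^3 + 1295*g^2/2 - 210*g - 450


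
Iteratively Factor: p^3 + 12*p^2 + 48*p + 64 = (p + 4)*(p^2 + 8*p + 16) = (p + 4)^2*(p + 4)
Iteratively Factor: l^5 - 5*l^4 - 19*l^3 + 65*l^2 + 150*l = (l - 5)*(l^4 - 19*l^2 - 30*l) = l*(l - 5)*(l^3 - 19*l - 30) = l*(l - 5)*(l + 2)*(l^2 - 2*l - 15) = l*(l - 5)^2*(l + 2)*(l + 3)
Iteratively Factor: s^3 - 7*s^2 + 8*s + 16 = (s - 4)*(s^2 - 3*s - 4) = (s - 4)*(s + 1)*(s - 4)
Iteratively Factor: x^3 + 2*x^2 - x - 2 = (x + 2)*(x^2 - 1) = (x + 1)*(x + 2)*(x - 1)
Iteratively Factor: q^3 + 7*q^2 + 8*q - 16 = (q + 4)*(q^2 + 3*q - 4) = (q + 4)^2*(q - 1)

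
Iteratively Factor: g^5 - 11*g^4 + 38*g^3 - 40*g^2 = (g - 4)*(g^4 - 7*g^3 + 10*g^2) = (g - 5)*(g - 4)*(g^3 - 2*g^2) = g*(g - 5)*(g - 4)*(g^2 - 2*g) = g^2*(g - 5)*(g - 4)*(g - 2)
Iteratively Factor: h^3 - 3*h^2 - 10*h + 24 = (h - 2)*(h^2 - h - 12) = (h - 2)*(h + 3)*(h - 4)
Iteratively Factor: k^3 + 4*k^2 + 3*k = (k + 1)*(k^2 + 3*k) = (k + 1)*(k + 3)*(k)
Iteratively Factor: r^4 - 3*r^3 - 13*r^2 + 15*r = (r)*(r^3 - 3*r^2 - 13*r + 15) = r*(r - 1)*(r^2 - 2*r - 15) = r*(r - 5)*(r - 1)*(r + 3)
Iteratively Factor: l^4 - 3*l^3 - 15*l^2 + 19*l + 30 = (l + 1)*(l^3 - 4*l^2 - 11*l + 30) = (l - 2)*(l + 1)*(l^2 - 2*l - 15) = (l - 5)*(l - 2)*(l + 1)*(l + 3)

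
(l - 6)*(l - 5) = l^2 - 11*l + 30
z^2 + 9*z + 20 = (z + 4)*(z + 5)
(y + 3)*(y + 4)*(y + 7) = y^3 + 14*y^2 + 61*y + 84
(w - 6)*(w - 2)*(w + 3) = w^3 - 5*w^2 - 12*w + 36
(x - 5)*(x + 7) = x^2 + 2*x - 35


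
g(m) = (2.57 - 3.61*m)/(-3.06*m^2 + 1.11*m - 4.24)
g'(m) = (2.57 - 3.61*m)*(6.12*m - 1.11)/(-3.06*m^2 + 1.11*m - 4.24)^2 - 3.61/(-3.06*m^2 + 1.11*m - 4.24)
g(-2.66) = -0.42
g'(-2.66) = -0.13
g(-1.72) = -0.58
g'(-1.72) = -0.20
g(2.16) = 0.32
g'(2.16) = -0.02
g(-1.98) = -0.53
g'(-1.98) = -0.18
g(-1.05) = -0.72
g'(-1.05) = -0.21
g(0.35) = -0.31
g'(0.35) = 0.93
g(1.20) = 0.24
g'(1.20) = 0.29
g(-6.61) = -0.18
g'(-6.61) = -0.03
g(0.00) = -0.61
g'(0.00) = 0.69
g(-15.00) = -0.08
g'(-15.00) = -0.01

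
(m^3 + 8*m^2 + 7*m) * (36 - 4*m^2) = -4*m^5 - 32*m^4 + 8*m^3 + 288*m^2 + 252*m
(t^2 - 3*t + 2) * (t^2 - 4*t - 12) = t^4 - 7*t^3 + 2*t^2 + 28*t - 24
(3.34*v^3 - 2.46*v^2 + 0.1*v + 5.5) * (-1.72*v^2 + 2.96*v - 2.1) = -5.7448*v^5 + 14.1176*v^4 - 14.4676*v^3 - 3.998*v^2 + 16.07*v - 11.55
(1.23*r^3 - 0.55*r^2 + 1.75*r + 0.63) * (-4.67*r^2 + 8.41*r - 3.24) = -5.7441*r^5 + 12.9128*r^4 - 16.7832*r^3 + 13.5574*r^2 - 0.3717*r - 2.0412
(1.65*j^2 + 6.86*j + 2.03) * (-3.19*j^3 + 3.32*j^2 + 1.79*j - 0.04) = -5.2635*j^5 - 16.4054*j^4 + 19.253*j^3 + 18.953*j^2 + 3.3593*j - 0.0812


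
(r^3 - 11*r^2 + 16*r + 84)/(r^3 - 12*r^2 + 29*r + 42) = (r + 2)/(r + 1)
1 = 1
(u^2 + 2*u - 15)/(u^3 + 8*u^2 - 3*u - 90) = 1/(u + 6)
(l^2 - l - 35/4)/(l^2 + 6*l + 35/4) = (2*l - 7)/(2*l + 7)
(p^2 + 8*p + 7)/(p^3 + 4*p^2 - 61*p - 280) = (p + 1)/(p^2 - 3*p - 40)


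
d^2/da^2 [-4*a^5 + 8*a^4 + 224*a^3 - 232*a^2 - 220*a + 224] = -80*a^3 + 96*a^2 + 1344*a - 464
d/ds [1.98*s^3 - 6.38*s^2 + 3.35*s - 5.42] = 5.94*s^2 - 12.76*s + 3.35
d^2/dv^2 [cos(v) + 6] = -cos(v)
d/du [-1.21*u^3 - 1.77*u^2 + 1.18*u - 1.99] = -3.63*u^2 - 3.54*u + 1.18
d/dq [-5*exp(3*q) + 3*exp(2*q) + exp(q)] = (-15*exp(2*q) + 6*exp(q) + 1)*exp(q)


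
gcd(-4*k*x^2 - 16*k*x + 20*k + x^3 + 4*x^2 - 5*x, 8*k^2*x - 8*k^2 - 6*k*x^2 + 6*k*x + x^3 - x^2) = -4*k*x + 4*k + x^2 - x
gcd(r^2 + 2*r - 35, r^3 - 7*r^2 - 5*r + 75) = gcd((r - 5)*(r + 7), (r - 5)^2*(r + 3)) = r - 5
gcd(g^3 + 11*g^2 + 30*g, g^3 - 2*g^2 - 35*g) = g^2 + 5*g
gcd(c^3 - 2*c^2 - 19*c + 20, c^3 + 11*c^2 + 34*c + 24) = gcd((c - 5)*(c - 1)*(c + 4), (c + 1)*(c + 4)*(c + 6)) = c + 4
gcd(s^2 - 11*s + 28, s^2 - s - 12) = s - 4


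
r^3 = r^3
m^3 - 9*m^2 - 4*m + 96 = (m - 8)*(m - 4)*(m + 3)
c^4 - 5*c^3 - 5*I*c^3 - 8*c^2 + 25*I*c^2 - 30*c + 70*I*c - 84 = (c - 7)*(c + 2)*(c - 6*I)*(c + I)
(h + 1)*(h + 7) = h^2 + 8*h + 7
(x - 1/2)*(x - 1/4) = x^2 - 3*x/4 + 1/8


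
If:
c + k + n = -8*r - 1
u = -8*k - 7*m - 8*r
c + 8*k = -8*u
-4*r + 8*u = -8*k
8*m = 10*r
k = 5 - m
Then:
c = 280/17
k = 345/34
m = -175/34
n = 181/34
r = -70/17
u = -415/34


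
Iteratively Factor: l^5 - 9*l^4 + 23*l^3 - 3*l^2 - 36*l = (l + 1)*(l^4 - 10*l^3 + 33*l^2 - 36*l) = (l - 3)*(l + 1)*(l^3 - 7*l^2 + 12*l) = (l - 4)*(l - 3)*(l + 1)*(l^2 - 3*l) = l*(l - 4)*(l - 3)*(l + 1)*(l - 3)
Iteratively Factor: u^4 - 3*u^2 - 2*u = (u)*(u^3 - 3*u - 2) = u*(u - 2)*(u^2 + 2*u + 1) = u*(u - 2)*(u + 1)*(u + 1)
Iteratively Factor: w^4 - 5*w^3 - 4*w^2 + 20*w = (w)*(w^3 - 5*w^2 - 4*w + 20) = w*(w - 2)*(w^2 - 3*w - 10) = w*(w - 5)*(w - 2)*(w + 2)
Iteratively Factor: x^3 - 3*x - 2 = (x + 1)*(x^2 - x - 2) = (x + 1)^2*(x - 2)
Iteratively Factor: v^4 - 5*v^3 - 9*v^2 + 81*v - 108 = (v + 4)*(v^3 - 9*v^2 + 27*v - 27) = (v - 3)*(v + 4)*(v^2 - 6*v + 9) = (v - 3)^2*(v + 4)*(v - 3)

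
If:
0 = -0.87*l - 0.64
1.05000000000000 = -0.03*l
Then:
No Solution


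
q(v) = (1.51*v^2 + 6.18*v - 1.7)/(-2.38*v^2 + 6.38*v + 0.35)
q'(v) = (3.02*v + 6.18)/(-2.38*v^2 + 6.38*v + 0.35) + (4.76*v - 6.38)*(1.51*v^2 + 6.18*v - 1.7)/(-2.38*v^2 + 6.38*v + 0.35)^2 = (24.3422*v^2 - 7.035*v + 13.009)/(5.6644*v^4 - 30.3688*v^3 + 39.0384*v^2 + 4.466*v + 0.1225)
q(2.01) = 4.73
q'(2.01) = 7.68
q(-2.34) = 0.29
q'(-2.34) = 0.21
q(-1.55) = 0.50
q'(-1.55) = 0.35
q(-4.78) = -0.04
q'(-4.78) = 0.08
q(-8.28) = -0.23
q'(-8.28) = 0.04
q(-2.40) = 0.27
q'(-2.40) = 0.21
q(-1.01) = 0.75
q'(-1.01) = 0.62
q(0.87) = 1.18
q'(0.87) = 1.51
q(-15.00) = -0.39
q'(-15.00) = 0.01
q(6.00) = -1.91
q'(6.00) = 0.38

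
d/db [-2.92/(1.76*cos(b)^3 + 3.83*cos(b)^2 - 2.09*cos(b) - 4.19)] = (-15.4176*cos(b)^2 - 22.3672*cos(b) + 6.1028)*sin(b)/(1.76*cos(b)^3 + 3.83*cos(b)^2 - 2.09*cos(b) - 4.19)^2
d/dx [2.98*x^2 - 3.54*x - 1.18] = 5.96*x - 3.54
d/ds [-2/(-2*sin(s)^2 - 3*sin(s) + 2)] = -2*(4*sin(s) + 3)*cos(s)/(2*sin(s)^2 + 3*sin(s) - 2)^2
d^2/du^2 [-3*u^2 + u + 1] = -6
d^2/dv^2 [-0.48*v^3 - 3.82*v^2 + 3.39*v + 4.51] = -2.88*v - 7.64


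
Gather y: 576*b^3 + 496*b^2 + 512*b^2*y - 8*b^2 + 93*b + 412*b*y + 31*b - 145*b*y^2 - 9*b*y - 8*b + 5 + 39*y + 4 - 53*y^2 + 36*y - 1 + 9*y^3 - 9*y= 576*b^3 + 488*b^2 + 116*b + 9*y^3 + y^2*(-145*b - 53) + y*(512*b^2 + 403*b + 66) + 8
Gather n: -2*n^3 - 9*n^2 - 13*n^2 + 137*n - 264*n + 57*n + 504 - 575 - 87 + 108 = -2*n^3 - 22*n^2 - 70*n - 50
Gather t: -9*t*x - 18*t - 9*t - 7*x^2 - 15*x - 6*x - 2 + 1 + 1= t*(-9*x - 27) - 7*x^2 - 21*x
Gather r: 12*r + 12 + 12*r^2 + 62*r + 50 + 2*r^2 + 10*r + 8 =14*r^2 + 84*r + 70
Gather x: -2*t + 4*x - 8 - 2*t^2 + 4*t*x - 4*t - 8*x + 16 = -2*t^2 - 6*t + x*(4*t - 4) + 8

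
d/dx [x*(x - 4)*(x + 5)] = 3*x^2 + 2*x - 20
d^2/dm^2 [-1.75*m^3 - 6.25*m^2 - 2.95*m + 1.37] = -10.5*m - 12.5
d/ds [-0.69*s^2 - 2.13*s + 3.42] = -1.38*s - 2.13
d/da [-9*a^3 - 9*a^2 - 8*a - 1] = -27*a^2 - 18*a - 8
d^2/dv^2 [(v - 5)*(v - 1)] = 2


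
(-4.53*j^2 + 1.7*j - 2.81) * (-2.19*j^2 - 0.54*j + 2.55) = 9.9207*j^4 - 1.2768*j^3 - 6.3156*j^2 + 5.8524*j - 7.1655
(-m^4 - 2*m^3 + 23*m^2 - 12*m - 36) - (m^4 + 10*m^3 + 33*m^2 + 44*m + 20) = -2*m^4 - 12*m^3 - 10*m^2 - 56*m - 56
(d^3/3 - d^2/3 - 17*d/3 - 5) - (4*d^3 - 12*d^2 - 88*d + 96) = -11*d^3/3 + 35*d^2/3 + 247*d/3 - 101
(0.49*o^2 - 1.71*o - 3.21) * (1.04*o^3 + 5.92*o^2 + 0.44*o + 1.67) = 0.5096*o^5 + 1.1224*o^4 - 13.246*o^3 - 18.9373*o^2 - 4.2681*o - 5.3607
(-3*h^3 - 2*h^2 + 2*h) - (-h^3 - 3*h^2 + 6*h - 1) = -2*h^3 + h^2 - 4*h + 1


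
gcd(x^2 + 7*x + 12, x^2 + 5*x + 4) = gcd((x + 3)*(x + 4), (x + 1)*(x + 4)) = x + 4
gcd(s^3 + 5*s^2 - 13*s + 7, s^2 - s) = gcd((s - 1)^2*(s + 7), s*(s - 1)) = s - 1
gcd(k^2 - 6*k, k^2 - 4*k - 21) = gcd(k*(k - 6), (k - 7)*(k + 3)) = 1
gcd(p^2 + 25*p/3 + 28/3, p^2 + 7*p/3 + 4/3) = p + 4/3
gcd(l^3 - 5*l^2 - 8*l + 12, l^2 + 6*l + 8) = l + 2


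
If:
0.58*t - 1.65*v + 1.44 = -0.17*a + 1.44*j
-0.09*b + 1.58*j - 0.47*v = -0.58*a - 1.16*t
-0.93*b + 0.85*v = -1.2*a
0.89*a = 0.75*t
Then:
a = 0.849237344178971*v - 0.567913554114598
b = 2.00976861614491*v - 0.732791682728514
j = 0.661513004830031 - 0.639672149585182*v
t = 1.00776164842571*v - 0.67392408421599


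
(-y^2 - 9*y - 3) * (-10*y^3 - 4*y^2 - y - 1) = 10*y^5 + 94*y^4 + 67*y^3 + 22*y^2 + 12*y + 3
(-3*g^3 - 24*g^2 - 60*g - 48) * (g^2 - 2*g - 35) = -3*g^5 - 18*g^4 + 93*g^3 + 912*g^2 + 2196*g + 1680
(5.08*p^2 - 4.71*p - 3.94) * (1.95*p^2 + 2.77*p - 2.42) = 9.906*p^4 + 4.8871*p^3 - 33.0233*p^2 + 0.484399999999999*p + 9.5348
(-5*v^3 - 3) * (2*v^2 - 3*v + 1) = -10*v^5 + 15*v^4 - 5*v^3 - 6*v^2 + 9*v - 3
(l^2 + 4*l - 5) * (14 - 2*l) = -2*l^3 + 6*l^2 + 66*l - 70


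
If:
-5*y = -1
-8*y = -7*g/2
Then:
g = 16/35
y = 1/5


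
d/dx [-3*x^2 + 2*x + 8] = 2 - 6*x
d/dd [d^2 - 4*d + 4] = 2*d - 4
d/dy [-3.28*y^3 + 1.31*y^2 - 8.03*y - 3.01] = -9.84*y^2 + 2.62*y - 8.03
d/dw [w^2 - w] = 2*w - 1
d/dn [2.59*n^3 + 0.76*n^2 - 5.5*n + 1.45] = 7.77*n^2 + 1.52*n - 5.5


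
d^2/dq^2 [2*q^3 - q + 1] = 12*q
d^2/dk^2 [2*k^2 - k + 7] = 4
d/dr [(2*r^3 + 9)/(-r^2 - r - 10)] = (-6*r^2*(r^2 + r + 10) + (2*r + 1)*(2*r^3 + 9))/(r^2 + r + 10)^2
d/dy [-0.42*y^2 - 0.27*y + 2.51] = -0.84*y - 0.27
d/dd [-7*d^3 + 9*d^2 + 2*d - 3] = -21*d^2 + 18*d + 2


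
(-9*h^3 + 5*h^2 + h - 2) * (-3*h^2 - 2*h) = 27*h^5 + 3*h^4 - 13*h^3 + 4*h^2 + 4*h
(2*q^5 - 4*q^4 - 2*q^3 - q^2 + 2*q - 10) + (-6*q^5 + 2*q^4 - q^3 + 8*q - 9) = -4*q^5 - 2*q^4 - 3*q^3 - q^2 + 10*q - 19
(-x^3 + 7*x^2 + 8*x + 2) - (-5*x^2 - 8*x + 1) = -x^3 + 12*x^2 + 16*x + 1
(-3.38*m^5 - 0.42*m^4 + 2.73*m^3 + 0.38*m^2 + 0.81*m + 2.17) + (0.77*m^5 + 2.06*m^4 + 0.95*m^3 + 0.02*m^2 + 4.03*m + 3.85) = -2.61*m^5 + 1.64*m^4 + 3.68*m^3 + 0.4*m^2 + 4.84*m + 6.02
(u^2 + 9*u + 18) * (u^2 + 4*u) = u^4 + 13*u^3 + 54*u^2 + 72*u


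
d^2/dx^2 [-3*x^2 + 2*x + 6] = -6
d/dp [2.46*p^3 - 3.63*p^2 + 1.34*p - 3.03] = 7.38*p^2 - 7.26*p + 1.34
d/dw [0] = 0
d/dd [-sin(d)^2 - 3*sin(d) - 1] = -(2*sin(d) + 3)*cos(d)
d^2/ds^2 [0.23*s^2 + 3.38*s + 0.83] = 0.460000000000000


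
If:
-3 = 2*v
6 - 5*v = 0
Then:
No Solution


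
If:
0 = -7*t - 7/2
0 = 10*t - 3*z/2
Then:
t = -1/2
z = -10/3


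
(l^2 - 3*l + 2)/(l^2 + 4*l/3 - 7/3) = 3*(l - 2)/(3*l + 7)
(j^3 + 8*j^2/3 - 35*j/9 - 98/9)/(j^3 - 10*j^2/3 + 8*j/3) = (9*j^2 + 42*j + 49)/(3*j*(3*j - 4))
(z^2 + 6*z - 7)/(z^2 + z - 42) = (z - 1)/(z - 6)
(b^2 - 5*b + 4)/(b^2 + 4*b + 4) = (b^2 - 5*b + 4)/(b^2 + 4*b + 4)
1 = 1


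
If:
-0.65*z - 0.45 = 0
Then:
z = -0.69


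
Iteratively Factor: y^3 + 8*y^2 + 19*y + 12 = (y + 4)*(y^2 + 4*y + 3) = (y + 3)*(y + 4)*(y + 1)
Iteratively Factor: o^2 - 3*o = (o - 3)*(o)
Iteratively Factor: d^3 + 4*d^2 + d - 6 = (d + 3)*(d^2 + d - 2) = (d + 2)*(d + 3)*(d - 1)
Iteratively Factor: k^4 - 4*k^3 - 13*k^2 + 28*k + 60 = (k - 3)*(k^3 - k^2 - 16*k - 20) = (k - 5)*(k - 3)*(k^2 + 4*k + 4) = (k - 5)*(k - 3)*(k + 2)*(k + 2)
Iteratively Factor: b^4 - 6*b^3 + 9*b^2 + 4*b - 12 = (b - 3)*(b^3 - 3*b^2 + 4) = (b - 3)*(b - 2)*(b^2 - b - 2) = (b - 3)*(b - 2)^2*(b + 1)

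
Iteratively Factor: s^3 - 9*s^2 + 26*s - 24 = (s - 3)*(s^2 - 6*s + 8) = (s - 3)*(s - 2)*(s - 4)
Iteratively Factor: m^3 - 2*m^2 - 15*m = (m - 5)*(m^2 + 3*m) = m*(m - 5)*(m + 3)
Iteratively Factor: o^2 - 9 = (o + 3)*(o - 3)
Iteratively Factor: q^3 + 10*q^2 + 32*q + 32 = (q + 2)*(q^2 + 8*q + 16) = (q + 2)*(q + 4)*(q + 4)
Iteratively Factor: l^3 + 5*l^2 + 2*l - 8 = (l + 2)*(l^2 + 3*l - 4) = (l - 1)*(l + 2)*(l + 4)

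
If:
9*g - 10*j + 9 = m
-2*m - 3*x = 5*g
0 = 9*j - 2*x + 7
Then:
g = 13*x/207 - 302/207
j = 2*x/9 - 7/9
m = 755/207 - 343*x/207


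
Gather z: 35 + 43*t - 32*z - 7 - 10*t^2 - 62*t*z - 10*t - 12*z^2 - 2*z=-10*t^2 + 33*t - 12*z^2 + z*(-62*t - 34) + 28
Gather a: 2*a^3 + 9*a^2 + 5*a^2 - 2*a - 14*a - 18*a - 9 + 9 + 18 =2*a^3 + 14*a^2 - 34*a + 18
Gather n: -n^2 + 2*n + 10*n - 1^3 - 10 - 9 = -n^2 + 12*n - 20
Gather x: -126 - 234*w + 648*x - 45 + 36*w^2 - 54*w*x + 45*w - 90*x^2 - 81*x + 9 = 36*w^2 - 189*w - 90*x^2 + x*(567 - 54*w) - 162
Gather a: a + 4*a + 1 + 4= 5*a + 5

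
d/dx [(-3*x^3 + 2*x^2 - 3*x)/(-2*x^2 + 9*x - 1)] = (6*x^4 - 54*x^3 + 21*x^2 - 4*x + 3)/(4*x^4 - 36*x^3 + 85*x^2 - 18*x + 1)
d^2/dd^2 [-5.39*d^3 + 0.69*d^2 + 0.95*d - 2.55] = 1.38 - 32.34*d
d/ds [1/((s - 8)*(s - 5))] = (13 - 2*s)/(s^4 - 26*s^3 + 249*s^2 - 1040*s + 1600)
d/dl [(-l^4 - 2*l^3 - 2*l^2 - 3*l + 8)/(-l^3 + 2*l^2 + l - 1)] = (l^6 - 4*l^5 - 9*l^4 - 6*l^3 + 34*l^2 - 28*l - 5)/(l^6 - 4*l^5 + 2*l^4 + 6*l^3 - 3*l^2 - 2*l + 1)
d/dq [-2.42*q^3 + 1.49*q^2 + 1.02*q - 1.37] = -7.26*q^2 + 2.98*q + 1.02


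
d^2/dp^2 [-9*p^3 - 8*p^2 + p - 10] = -54*p - 16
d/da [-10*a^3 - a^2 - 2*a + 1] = -30*a^2 - 2*a - 2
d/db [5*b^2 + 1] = 10*b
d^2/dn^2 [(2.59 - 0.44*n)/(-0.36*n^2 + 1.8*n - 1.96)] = ((3.4488 - 0.9504*n)*(0.36*n^2 - 1.8*n + 1.96) + (0.44*n - 2.59)*(0.72*n - 1.8)*(1.44*n - 3.6))/(0.36*n^2 - 1.8*n + 1.96)^3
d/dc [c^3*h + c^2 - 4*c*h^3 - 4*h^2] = 3*c^2*h + 2*c - 4*h^3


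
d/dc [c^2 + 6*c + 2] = 2*c + 6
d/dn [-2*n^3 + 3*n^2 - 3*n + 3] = -6*n^2 + 6*n - 3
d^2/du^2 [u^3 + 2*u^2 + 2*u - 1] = 6*u + 4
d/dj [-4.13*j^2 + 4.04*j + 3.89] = 4.04 - 8.26*j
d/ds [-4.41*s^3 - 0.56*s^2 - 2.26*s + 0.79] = -13.23*s^2 - 1.12*s - 2.26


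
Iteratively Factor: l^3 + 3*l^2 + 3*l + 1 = (l + 1)*(l^2 + 2*l + 1) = (l + 1)^2*(l + 1)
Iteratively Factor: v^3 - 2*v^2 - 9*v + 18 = (v + 3)*(v^2 - 5*v + 6) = (v - 2)*(v + 3)*(v - 3)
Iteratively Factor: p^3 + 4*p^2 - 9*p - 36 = (p + 3)*(p^2 + p - 12) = (p + 3)*(p + 4)*(p - 3)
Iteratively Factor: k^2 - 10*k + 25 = (k - 5)*(k - 5)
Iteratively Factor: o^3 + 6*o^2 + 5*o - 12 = (o + 4)*(o^2 + 2*o - 3) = (o - 1)*(o + 4)*(o + 3)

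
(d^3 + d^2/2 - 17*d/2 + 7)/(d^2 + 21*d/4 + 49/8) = 4*(d^2 - 3*d + 2)/(4*d + 7)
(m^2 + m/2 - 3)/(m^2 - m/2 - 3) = (-2*m^2 - m + 6)/(-2*m^2 + m + 6)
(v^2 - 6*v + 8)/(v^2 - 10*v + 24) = (v - 2)/(v - 6)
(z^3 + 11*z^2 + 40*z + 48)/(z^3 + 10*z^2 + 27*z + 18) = (z^2 + 8*z + 16)/(z^2 + 7*z + 6)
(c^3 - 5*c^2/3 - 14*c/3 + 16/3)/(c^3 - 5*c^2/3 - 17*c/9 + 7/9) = 3*(3*c^3 - 5*c^2 - 14*c + 16)/(9*c^3 - 15*c^2 - 17*c + 7)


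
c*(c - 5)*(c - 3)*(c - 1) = c^4 - 9*c^3 + 23*c^2 - 15*c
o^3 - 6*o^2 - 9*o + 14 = (o - 7)*(o - 1)*(o + 2)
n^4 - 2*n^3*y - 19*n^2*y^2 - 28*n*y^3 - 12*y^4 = (n - 6*y)*(n + y)^2*(n + 2*y)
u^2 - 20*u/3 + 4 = (u - 6)*(u - 2/3)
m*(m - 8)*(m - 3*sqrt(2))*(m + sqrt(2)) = m^4 - 8*m^3 - 2*sqrt(2)*m^3 - 6*m^2 + 16*sqrt(2)*m^2 + 48*m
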